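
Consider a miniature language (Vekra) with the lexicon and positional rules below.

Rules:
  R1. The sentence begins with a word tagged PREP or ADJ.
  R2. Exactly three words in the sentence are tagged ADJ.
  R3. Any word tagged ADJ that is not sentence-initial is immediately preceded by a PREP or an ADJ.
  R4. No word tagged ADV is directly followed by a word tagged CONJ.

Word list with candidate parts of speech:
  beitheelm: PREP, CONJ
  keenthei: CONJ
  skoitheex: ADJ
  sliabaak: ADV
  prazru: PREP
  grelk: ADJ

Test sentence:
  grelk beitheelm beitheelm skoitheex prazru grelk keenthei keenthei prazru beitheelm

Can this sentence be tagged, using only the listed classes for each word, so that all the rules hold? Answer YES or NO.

YES

Candidates per position — 1:grelk {ADJ}; 2:beitheelm {PREP,CONJ}; 3:beitheelm {PREP,CONJ}; 4:skoitheex {ADJ}; 5:prazru {PREP}; 6:grelk {ADJ}; 7:keenthei {CONJ}; 8:keenthei {CONJ}; 9:prazru {PREP}; 10:beitheelm {PREP,CONJ}.
One satisfying assignment: ADJ CONJ PREP ADJ PREP ADJ CONJ CONJ PREP CONJ.
Checking: rule 1 holds; rule 2 holds; rule 3 holds; rule 4 holds.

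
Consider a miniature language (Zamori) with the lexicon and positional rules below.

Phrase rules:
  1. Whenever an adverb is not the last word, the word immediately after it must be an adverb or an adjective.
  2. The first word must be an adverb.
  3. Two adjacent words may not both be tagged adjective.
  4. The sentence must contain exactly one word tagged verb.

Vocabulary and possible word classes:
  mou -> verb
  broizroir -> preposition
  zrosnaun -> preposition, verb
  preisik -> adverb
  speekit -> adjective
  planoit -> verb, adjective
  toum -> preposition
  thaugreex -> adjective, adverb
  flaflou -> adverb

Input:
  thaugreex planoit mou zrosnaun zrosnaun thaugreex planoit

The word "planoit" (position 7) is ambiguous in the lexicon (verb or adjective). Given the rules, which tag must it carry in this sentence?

adjective

Candidates per position — 1:thaugreex {adjective,adverb}; 2:planoit {verb,adjective}; 3:mou {verb}; 4:zrosnaun {preposition,verb}; 5:zrosnaun {preposition,verb}; 6:thaugreex {adjective,adverb}; 7:planoit {verb,adjective}.
Word 1 cannot be adjective — rule 2 would then fail for every completion. It is adverb.
Word 2 cannot be verb — rule 1 would then fail for every completion. It is adjective.
Word 4 cannot be verb — rule 4 would then fail for every completion. It is preposition.
Word 5 cannot be verb — rule 4 would then fail for every completion. It is preposition.
Word 7 cannot be verb — rule 4 would then fail for every completion. It is adjective.
Word 6 cannot be adjective — rule 3 would then fail for every completion. It is adverb.
The unique satisfying tagging is: adverb adjective verb preposition preposition adverb adjective.
Checking: rule 1 ok; rule 2 ok; rule 3 ok; rule 4 ok.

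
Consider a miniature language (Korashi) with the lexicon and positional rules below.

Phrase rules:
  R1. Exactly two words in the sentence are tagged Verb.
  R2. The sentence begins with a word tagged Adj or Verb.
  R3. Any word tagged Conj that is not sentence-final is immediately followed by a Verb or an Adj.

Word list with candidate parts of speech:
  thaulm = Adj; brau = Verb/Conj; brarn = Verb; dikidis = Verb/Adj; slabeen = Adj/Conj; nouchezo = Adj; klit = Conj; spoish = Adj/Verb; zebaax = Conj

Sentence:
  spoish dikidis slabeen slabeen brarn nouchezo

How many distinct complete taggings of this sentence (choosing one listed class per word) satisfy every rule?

6

Candidates per position — 1:spoish {Adj,Verb}; 2:dikidis {Verb,Adj}; 3:slabeen {Adj,Conj}; 4:slabeen {Adj,Conj}; 5:brarn {Verb}; 6:nouchezo {Adj}.
There are 16 candidate sequences in total.
Checking each against the rules leaves 6 sequences.
Count = 6.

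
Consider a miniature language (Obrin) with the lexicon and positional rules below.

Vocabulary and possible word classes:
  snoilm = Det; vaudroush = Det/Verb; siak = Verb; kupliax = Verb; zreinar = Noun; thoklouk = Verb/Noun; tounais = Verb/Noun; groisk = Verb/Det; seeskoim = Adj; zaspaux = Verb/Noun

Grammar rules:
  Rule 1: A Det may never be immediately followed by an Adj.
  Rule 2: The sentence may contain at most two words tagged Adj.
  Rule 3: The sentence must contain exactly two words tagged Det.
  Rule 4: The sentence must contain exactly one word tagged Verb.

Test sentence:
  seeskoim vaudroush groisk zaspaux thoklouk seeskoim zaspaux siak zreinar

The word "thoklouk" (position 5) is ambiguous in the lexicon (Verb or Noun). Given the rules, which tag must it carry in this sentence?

Candidates per position — 1:seeskoim {Adj}; 2:vaudroush {Det,Verb}; 3:groisk {Verb,Det}; 4:zaspaux {Verb,Noun}; 5:thoklouk {Verb,Noun}; 6:seeskoim {Adj}; 7:zaspaux {Verb,Noun}; 8:siak {Verb}; 9:zreinar {Noun}.
If word 2 were Verb, no tagging could satisfy rule 3; so word 2 is Det.
If word 3 were Verb, no tagging could satisfy rule 3; so word 3 is Det.
If word 4 were Verb, no tagging could satisfy rule 4; so word 4 is Noun.
If word 5 were Verb, no tagging could satisfy rule 4; so word 5 is Noun.
If word 7 were Verb, no tagging could satisfy rule 4; so word 7 is Noun.
The unique satisfying tagging is: Adj Det Det Noun Noun Adj Noun Verb Noun.
Verifying each rule — rule 1 satisfied; rule 2 satisfied; rule 3 satisfied; rule 4 satisfied.

Noun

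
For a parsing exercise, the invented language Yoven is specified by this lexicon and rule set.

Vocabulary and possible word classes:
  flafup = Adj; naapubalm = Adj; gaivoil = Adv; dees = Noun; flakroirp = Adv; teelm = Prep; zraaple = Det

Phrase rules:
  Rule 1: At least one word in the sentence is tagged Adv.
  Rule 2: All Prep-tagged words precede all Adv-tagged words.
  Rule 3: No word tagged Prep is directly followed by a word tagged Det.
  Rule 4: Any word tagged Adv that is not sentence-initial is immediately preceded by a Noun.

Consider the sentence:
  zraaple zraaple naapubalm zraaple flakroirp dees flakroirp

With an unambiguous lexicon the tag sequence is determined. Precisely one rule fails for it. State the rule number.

4

Fixed tagging: Det Det Adj Det Adv Noun Adv.
Rule check: R1 holds, R2 holds, R3 holds, R4 violated.
Only rule 4 fails.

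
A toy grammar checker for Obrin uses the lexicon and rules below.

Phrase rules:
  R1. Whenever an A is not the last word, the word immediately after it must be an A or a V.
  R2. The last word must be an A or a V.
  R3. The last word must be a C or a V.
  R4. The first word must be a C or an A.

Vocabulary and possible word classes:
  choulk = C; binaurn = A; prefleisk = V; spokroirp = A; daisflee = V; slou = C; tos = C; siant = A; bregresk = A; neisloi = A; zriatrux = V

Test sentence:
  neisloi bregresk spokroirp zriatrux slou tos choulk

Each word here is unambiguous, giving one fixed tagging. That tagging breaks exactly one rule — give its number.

Fixed tagging: A A A V C C C.
Rule check: R1 ✓, R2 ✗, R3 ✓, R4 ✓.
Only rule 2 fails.

2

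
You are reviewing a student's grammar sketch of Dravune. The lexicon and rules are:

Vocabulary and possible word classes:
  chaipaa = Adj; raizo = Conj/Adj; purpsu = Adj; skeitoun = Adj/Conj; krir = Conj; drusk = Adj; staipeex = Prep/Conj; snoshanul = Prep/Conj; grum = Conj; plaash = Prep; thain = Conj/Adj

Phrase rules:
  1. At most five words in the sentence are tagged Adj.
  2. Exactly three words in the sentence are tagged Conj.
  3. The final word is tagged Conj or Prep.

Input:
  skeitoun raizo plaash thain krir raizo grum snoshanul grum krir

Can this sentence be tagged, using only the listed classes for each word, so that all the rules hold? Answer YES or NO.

Candidates per position — 1:skeitoun {Adj,Conj}; 2:raizo {Conj,Adj}; 3:plaash {Prep}; 4:thain {Conj,Adj}; 5:krir {Conj}; 6:raizo {Conj,Adj}; 7:grum {Conj}; 8:snoshanul {Prep,Conj}; 9:grum {Conj}; 10:krir {Conj}.
Rule 2 cannot be satisfied by any choice of tags from the lexicon.
So there is no consistent tagging.

NO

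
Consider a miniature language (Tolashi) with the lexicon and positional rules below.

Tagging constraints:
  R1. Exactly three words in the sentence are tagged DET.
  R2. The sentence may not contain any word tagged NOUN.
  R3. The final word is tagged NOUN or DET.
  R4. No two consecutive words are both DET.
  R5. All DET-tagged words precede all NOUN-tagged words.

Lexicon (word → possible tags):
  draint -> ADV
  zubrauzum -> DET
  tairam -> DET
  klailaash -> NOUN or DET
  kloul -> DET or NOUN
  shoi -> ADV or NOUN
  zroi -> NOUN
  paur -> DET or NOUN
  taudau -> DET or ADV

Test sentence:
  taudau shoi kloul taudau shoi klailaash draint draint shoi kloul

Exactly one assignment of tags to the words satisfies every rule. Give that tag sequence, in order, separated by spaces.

ADV ADV DET ADV ADV DET ADV ADV ADV DET

Candidates per position — 1:taudau {DET,ADV}; 2:shoi {ADV,NOUN}; 3:kloul {DET,NOUN}; 4:taudau {DET,ADV}; 5:shoi {ADV,NOUN}; 6:klailaash {NOUN,DET}; 7:draint {ADV}; 8:draint {ADV}; 9:shoi {ADV,NOUN}; 10:kloul {DET,NOUN}.
If word 2 were NOUN, no tagging could satisfy rule 2; so word 2 is ADV.
If word 3 were NOUN, no tagging could satisfy rule 2; so word 3 is DET.
If word 4 were DET, no tagging could satisfy rule 4; so word 4 is ADV.
If word 5 were NOUN, no tagging could satisfy rule 2; so word 5 is ADV.
If word 6 were NOUN, no tagging could satisfy rule 2; so word 6 is DET.
If word 9 were NOUN, no tagging could satisfy rule 2; so word 9 is ADV.
If word 10 were NOUN, no tagging could satisfy rule 2; so word 10 is DET.
If word 1 were DET, no tagging could satisfy rule 1; so word 1 is ADV.
The unique satisfying tagging is: ADV ADV DET ADV ADV DET ADV ADV ADV DET.
Rule-by-rule: rule 1 satisfied; rule 2 satisfied; rule 3 satisfied; rule 4 satisfied; rule 5 satisfied.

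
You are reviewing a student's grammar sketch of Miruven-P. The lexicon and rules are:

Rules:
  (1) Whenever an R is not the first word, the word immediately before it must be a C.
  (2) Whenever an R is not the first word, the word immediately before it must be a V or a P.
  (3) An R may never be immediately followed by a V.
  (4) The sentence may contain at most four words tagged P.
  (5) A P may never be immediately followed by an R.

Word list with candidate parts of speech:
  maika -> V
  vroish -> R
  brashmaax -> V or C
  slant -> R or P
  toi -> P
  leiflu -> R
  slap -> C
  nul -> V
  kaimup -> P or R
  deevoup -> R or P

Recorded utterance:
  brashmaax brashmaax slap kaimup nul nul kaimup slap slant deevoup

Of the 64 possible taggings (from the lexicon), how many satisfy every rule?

Candidates per position — 1:brashmaax {V,C}; 2:brashmaax {V,C}; 3:slap {C}; 4:kaimup {P,R}; 5:nul {V}; 6:nul {V}; 7:kaimup {P,R}; 8:slap {C}; 9:slant {R,P}; 10:deevoup {R,P}.
There are 64 candidate sequences in total.
The sequences that satisfy every rule: V V C P V V P C P P; V C C P V V P C P P; C V C P V V P C P P; C C C P V V P C P P.
Count = 4.

4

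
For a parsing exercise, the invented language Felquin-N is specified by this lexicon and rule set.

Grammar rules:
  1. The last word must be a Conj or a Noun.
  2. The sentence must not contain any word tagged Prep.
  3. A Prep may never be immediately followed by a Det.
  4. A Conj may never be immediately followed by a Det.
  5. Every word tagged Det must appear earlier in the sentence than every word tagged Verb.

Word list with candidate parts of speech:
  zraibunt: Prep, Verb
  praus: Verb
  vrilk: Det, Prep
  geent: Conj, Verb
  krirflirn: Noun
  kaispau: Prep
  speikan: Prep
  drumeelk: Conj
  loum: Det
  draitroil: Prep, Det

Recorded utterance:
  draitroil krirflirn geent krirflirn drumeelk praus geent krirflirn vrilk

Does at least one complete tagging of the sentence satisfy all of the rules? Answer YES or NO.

NO

Candidates per position — 1:draitroil {Prep,Det}; 2:krirflirn {Noun}; 3:geent {Conj,Verb}; 4:krirflirn {Noun}; 5:drumeelk {Conj}; 6:praus {Verb}; 7:geent {Conj,Verb}; 8:krirflirn {Noun}; 9:vrilk {Det,Prep}.
Rule 1 cannot be satisfied by any choice of tags from the lexicon.
So there is no consistent tagging.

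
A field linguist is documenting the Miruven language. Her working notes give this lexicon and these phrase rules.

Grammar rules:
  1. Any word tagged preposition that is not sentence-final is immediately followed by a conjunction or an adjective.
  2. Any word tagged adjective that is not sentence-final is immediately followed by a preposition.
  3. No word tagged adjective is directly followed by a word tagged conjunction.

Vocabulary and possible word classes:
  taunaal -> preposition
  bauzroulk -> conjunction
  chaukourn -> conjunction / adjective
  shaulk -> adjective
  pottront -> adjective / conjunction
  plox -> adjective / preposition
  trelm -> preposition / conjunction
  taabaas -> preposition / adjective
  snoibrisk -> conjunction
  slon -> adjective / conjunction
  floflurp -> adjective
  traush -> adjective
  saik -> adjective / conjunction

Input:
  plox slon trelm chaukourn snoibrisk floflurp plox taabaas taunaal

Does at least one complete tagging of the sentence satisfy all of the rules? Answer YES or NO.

Candidates per position — 1:plox {adjective,preposition}; 2:slon {adjective,conjunction}; 3:trelm {preposition,conjunction}; 4:chaukourn {conjunction,adjective}; 5:snoibrisk {conjunction}; 6:floflurp {adjective}; 7:plox {adjective,preposition}; 8:taabaas {preposition,adjective}; 9:taunaal {preposition}.
One satisfying assignment: preposition conjunction preposition conjunction conjunction adjective preposition adjective preposition.
Rule-by-rule: rule 1 satisfied; rule 2 satisfied; rule 3 satisfied.

YES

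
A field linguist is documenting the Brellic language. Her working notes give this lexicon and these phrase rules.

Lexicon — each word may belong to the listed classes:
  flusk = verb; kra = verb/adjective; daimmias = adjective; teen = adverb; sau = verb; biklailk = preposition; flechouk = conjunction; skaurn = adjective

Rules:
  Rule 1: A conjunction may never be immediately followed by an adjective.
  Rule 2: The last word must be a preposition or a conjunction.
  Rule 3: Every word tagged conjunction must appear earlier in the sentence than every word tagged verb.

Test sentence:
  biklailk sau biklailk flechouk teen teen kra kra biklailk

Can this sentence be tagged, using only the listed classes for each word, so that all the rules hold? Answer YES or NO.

Candidates per position — 1:biklailk {preposition}; 2:sau {verb}; 3:biklailk {preposition}; 4:flechouk {conjunction}; 5:teen {adverb}; 6:teen {adverb}; 7:kra {verb,adjective}; 8:kra {verb,adjective}; 9:biklailk {preposition}.
Rule 3 cannot be satisfied by any choice of tags from the lexicon.
So there is no consistent tagging.

NO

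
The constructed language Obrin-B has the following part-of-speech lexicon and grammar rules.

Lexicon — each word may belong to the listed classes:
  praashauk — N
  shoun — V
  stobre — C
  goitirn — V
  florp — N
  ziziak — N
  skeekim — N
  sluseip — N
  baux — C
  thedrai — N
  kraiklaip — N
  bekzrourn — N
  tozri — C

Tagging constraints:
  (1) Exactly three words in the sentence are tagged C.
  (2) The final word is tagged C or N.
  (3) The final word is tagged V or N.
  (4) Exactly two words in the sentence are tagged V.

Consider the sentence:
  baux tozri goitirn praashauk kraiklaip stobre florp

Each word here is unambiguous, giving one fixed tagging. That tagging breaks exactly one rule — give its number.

Fixed tagging: C C V N N C N.
Rule check: R1 ✓, R2 ✓, R3 ✓, R4 ✗.
Only rule 4 fails.

4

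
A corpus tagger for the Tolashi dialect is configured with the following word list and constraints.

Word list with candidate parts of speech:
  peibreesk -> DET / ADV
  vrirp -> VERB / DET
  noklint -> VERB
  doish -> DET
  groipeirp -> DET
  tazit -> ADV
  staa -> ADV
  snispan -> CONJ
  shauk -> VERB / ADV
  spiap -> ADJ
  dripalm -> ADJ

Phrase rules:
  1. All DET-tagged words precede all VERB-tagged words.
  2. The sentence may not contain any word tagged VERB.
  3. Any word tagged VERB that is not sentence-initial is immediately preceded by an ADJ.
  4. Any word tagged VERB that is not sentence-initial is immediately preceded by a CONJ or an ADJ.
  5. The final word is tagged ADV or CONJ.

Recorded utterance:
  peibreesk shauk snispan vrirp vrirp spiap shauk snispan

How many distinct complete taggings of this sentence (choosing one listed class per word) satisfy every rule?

Candidates per position — 1:peibreesk {DET,ADV}; 2:shauk {VERB,ADV}; 3:snispan {CONJ}; 4:vrirp {VERB,DET}; 5:vrirp {VERB,DET}; 6:spiap {ADJ}; 7:shauk {VERB,ADV}; 8:snispan {CONJ}.
There are 32 candidate sequences in total.
The sequences that satisfy every rule: DET ADV CONJ DET DET ADJ ADV CONJ; ADV ADV CONJ DET DET ADJ ADV CONJ.
Count = 2.

2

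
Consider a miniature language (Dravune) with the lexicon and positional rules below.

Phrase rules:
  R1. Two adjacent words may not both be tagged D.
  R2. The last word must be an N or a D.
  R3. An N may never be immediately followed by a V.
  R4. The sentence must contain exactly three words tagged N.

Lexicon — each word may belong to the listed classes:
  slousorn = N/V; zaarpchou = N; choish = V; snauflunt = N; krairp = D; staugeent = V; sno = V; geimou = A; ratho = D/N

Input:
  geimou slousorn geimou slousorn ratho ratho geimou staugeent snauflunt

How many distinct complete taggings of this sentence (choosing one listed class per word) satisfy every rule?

5

Candidates per position — 1:geimou {A}; 2:slousorn {N,V}; 3:geimou {A}; 4:slousorn {N,V}; 5:ratho {D,N}; 6:ratho {D,N}; 7:geimou {A}; 8:staugeent {V}; 9:snauflunt {N}.
There are 16 candidate sequences in total.
The sequences that satisfy every rule: A N A V D N A V N; A N A V N D A V N; A V A N D N A V N; A V A N N D A V N; A V A V N N A V N.
Count = 5.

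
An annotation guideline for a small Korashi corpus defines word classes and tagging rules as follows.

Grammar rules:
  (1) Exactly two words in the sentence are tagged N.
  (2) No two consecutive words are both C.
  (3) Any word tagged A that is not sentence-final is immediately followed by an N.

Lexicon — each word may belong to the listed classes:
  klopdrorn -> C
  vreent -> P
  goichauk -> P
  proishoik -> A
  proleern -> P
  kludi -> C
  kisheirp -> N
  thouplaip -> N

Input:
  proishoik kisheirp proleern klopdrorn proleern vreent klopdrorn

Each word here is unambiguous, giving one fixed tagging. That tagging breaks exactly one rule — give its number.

1

Fixed tagging: A N P C P P C.
Applying the rules: R1 ✗, R2 ✓, R3 ✓.
Only rule 1 fails.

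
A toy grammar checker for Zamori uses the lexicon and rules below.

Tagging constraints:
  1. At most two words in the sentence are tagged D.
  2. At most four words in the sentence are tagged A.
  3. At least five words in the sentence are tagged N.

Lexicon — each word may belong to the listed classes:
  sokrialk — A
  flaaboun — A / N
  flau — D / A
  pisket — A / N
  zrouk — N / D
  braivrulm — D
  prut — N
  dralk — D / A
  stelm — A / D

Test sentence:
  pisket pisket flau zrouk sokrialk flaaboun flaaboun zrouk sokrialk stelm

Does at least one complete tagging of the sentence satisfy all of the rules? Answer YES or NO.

YES

Candidates per position — 1:pisket {A,N}; 2:pisket {A,N}; 3:flau {D,A}; 4:zrouk {N,D}; 5:sokrialk {A}; 6:flaaboun {A,N}; 7:flaaboun {A,N}; 8:zrouk {N,D}; 9:sokrialk {A}; 10:stelm {A,D}.
One satisfying assignment: N N A N A N N N A A.
Checking: rule 1 ok; rule 2 ok; rule 3 ok.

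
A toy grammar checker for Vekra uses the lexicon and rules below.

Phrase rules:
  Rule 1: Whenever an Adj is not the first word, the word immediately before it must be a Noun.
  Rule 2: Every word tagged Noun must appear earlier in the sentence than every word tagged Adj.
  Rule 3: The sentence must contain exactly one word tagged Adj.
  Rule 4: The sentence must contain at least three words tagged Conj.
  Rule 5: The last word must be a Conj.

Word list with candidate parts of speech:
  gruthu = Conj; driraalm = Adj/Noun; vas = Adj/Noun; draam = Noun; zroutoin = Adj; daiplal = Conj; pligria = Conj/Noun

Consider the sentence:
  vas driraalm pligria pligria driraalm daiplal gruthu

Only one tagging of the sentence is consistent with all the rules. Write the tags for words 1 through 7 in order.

Candidates per position — 1:vas {Adj,Noun}; 2:driraalm {Adj,Noun}; 3:pligria {Conj,Noun}; 4:pligria {Conj,Noun}; 5:driraalm {Adj,Noun}; 6:daiplal {Conj}; 7:gruthu {Conj}.
The remaining ambiguous positions (1, 2, 3, 4, 5) are resolved jointly — only one combination satisfies every rule.
The unique satisfying tagging is: Noun Noun Conj Noun Adj Conj Conj.
Checking: rule 1 holds; rule 2 holds; rule 3 holds; rule 4 holds; rule 5 holds.

Noun Noun Conj Noun Adj Conj Conj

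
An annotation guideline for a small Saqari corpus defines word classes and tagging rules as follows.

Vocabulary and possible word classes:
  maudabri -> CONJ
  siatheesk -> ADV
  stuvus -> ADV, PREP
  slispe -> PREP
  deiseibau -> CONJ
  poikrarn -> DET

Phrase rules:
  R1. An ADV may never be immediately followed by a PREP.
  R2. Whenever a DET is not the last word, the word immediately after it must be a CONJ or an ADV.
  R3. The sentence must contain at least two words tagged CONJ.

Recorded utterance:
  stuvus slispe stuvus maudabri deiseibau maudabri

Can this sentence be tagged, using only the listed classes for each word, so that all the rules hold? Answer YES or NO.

Candidates per position — 1:stuvus {ADV,PREP}; 2:slispe {PREP}; 3:stuvus {ADV,PREP}; 4:maudabri {CONJ}; 5:deiseibau {CONJ}; 6:maudabri {CONJ}.
One satisfying assignment: PREP PREP ADV CONJ CONJ CONJ.
Rule-by-rule: rule 1 ok; rule 2 ok; rule 3 ok.

YES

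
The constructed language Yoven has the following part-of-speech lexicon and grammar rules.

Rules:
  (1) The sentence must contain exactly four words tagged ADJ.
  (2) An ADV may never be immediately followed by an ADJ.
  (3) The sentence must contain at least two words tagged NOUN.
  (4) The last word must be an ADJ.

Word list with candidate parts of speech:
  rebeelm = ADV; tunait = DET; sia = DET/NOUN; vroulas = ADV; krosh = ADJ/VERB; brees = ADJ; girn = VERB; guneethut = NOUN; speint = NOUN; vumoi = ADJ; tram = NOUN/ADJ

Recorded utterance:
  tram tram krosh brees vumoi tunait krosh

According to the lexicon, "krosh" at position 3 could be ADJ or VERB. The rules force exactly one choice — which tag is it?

Candidates per position — 1:tram {NOUN,ADJ}; 2:tram {NOUN,ADJ}; 3:krosh {ADJ,VERB}; 4:brees {ADJ}; 5:vumoi {ADJ}; 6:tunait {DET}; 7:krosh {ADJ,VERB}.
Position 1: ADJ is ruled out by rule 3; that leaves NOUN.
Position 2: ADJ is ruled out by rule 3; that leaves NOUN.
Position 3: VERB is ruled out by rule 1; that leaves ADJ.
Position 7: VERB is ruled out by rule 1; that leaves ADJ.
The only consistent sequence is: NOUN NOUN ADJ ADJ ADJ DET ADJ.
Rule-by-rule: rule 1 holds; rule 2 holds; rule 3 holds; rule 4 holds.

ADJ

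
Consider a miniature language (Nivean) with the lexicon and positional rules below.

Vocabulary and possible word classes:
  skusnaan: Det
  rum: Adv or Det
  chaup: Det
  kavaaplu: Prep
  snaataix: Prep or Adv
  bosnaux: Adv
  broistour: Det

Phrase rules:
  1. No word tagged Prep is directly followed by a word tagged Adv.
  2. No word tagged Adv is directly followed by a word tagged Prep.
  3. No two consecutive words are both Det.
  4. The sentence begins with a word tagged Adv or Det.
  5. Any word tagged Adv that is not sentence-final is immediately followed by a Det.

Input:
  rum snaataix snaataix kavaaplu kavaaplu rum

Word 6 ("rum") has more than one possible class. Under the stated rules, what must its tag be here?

Det

Candidates per position — 1:rum {Adv,Det}; 2:snaataix {Prep,Adv}; 3:snaataix {Prep,Adv}; 4:kavaaplu {Prep}; 5:kavaaplu {Prep}; 6:rum {Adv,Det}.
If word 1 were Adv, no tagging could satisfy rule 2; so word 1 is Det.
If word 2 were Adv, no tagging could satisfy rule 2; so word 2 is Prep.
If word 3 were Adv, no tagging could satisfy rule 1; so word 3 is Prep.
If word 6 were Adv, no tagging could satisfy rule 1; so word 6 is Det.
The only consistent sequence is: Det Prep Prep Prep Prep Det.
Rule-by-rule: rule 1 holds; rule 2 holds; rule 3 holds; rule 4 holds; rule 5 holds.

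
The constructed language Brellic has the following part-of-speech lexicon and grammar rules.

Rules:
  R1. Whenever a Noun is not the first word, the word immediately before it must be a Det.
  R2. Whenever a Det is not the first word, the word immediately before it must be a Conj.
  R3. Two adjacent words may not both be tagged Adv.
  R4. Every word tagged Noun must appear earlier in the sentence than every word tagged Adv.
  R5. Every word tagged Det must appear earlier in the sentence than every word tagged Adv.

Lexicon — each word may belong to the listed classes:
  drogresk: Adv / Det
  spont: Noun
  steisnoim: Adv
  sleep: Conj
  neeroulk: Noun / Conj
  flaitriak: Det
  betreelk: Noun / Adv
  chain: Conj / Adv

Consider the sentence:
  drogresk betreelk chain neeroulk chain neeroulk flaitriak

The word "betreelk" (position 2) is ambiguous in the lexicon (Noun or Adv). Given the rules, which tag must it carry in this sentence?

Candidates per position — 1:drogresk {Adv,Det}; 2:betreelk {Noun,Adv}; 3:chain {Conj,Adv}; 4:neeroulk {Noun,Conj}; 5:chain {Conj,Adv}; 6:neeroulk {Noun,Conj}; 7:flaitriak {Det}.
At position 1, choosing Adv makes rule 5 impossible to satisfy; hence Det.
At position 2, choosing Adv makes rule 5 impossible to satisfy; hence Noun.
At position 3, choosing Adv makes rule 5 impossible to satisfy; hence Conj.
At position 4, choosing Noun makes rule 1 impossible to satisfy; hence Conj.
At position 5, choosing Adv makes rule 5 impossible to satisfy; hence Conj.
At position 6, choosing Noun makes rule 1 impossible to satisfy; hence Conj.
The only consistent sequence is: Det Noun Conj Conj Conj Conj Det.
Verifying each rule — rule 1 satisfied; rule 2 satisfied; rule 3 satisfied; rule 4 satisfied; rule 5 satisfied.

Noun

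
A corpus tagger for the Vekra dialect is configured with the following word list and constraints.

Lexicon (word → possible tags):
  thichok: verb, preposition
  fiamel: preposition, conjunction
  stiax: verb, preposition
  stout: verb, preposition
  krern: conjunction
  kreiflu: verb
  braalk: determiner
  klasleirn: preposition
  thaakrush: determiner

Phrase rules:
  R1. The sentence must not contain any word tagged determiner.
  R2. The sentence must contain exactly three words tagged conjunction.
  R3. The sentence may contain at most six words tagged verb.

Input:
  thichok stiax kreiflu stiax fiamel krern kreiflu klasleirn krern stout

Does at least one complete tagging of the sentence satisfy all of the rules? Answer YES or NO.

Candidates per position — 1:thichok {verb,preposition}; 2:stiax {verb,preposition}; 3:kreiflu {verb}; 4:stiax {verb,preposition}; 5:fiamel {preposition,conjunction}; 6:krern {conjunction}; 7:kreiflu {verb}; 8:klasleirn {preposition}; 9:krern {conjunction}; 10:stout {verb,preposition}.
One satisfying assignment: verb verb verb preposition conjunction conjunction verb preposition conjunction preposition.
Rule-by-rule: rule 1 satisfied; rule 2 satisfied; rule 3 satisfied.

YES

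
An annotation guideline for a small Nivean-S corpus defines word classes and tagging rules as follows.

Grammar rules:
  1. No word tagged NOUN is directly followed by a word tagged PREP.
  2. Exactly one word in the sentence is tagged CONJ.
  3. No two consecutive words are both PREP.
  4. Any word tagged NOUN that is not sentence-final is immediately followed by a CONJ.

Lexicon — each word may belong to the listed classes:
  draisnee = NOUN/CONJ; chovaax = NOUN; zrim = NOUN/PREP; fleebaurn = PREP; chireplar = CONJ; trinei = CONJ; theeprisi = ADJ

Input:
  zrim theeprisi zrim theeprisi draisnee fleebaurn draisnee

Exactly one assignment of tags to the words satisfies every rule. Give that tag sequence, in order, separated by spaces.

Candidates per position — 1:zrim {NOUN,PREP}; 2:theeprisi {ADJ}; 3:zrim {NOUN,PREP}; 4:theeprisi {ADJ}; 5:draisnee {NOUN,CONJ}; 6:fleebaurn {PREP}; 7:draisnee {NOUN,CONJ}.
Position 1: tagging it NOUN would leave rule 4 unsatisfiable, so it must be PREP.
Position 3: tagging it NOUN would leave rule 4 unsatisfiable, so it must be PREP.
Position 5: tagging it NOUN would leave rule 1 unsatisfiable, so it must be CONJ.
Position 7: tagging it CONJ would leave rule 2 unsatisfiable, so it must be NOUN.
The only consistent sequence is: PREP ADJ PREP ADJ CONJ PREP NOUN.
Rule-by-rule: rule 1 ✓; rule 2 ✓; rule 3 ✓; rule 4 ✓.

PREP ADJ PREP ADJ CONJ PREP NOUN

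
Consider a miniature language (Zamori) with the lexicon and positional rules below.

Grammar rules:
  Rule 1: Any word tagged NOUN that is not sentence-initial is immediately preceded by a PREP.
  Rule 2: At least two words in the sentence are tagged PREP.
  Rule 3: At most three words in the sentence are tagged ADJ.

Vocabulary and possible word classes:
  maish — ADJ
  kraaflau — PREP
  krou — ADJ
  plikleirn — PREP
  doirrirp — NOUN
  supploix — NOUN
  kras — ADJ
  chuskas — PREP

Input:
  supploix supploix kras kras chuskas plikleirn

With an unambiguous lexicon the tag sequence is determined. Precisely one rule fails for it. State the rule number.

1

Fixed tagging: NOUN NOUN ADJ ADJ PREP PREP.
Rule check: R1 fail, R2 pass, R3 pass.
Only rule 1 fails.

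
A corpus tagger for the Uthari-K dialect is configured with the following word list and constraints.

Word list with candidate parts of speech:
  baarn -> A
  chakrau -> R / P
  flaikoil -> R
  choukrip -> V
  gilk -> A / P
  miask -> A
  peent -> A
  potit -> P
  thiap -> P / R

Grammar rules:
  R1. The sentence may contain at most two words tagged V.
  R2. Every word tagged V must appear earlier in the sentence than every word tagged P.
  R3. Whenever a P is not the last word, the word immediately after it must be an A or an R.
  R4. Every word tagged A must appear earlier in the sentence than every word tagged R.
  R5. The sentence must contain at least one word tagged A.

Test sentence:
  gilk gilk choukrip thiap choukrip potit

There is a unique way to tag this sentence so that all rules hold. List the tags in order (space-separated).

Candidates per position — 1:gilk {A,P}; 2:gilk {A,P}; 3:choukrip {V}; 4:thiap {P,R}; 5:choukrip {V}; 6:potit {P}.
If word 1 were P, no tagging could satisfy rule 2; so word 1 is A.
If word 2 were P, no tagging could satisfy rule 2; so word 2 is A.
If word 4 were P, no tagging could satisfy rule 2; so word 4 is R.
So the tagging must be: A A V R V P.
Verifying each rule — rule 1 holds; rule 2 holds; rule 3 holds; rule 4 holds; rule 5 holds.

A A V R V P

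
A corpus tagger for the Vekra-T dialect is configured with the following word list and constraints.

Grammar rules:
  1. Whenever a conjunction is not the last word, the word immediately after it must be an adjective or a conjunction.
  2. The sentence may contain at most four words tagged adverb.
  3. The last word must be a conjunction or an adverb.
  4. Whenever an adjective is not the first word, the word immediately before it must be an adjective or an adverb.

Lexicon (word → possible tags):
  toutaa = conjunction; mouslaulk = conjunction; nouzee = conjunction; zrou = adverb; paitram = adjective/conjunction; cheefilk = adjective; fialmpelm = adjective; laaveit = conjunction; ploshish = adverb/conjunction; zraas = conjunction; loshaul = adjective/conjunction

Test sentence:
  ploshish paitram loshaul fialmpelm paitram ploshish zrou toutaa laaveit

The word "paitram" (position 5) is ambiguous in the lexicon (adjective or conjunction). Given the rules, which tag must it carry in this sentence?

Candidates per position — 1:ploshish {adverb,conjunction}; 2:paitram {adjective,conjunction}; 3:loshaul {adjective,conjunction}; 4:fialmpelm {adjective}; 5:paitram {adjective,conjunction}; 6:ploshish {adverb,conjunction}; 7:zrou {adverb}; 8:toutaa {conjunction}; 9:laaveit {conjunction}.
Position 1: conjunction is ruled out by rule 4; that leaves adverb.
Position 2: conjunction is ruled out by rule 4; that leaves adjective.
Position 3: conjunction is ruled out by rule 4; that leaves adjective.
Position 5: conjunction is ruled out by rule 1; that leaves adjective.
Position 6: conjunction is ruled out by rule 1; that leaves adverb.
So the tagging must be: adverb adjective adjective adjective adjective adverb adverb conjunction conjunction.
Verifying each rule — rule 1 satisfied; rule 2 satisfied; rule 3 satisfied; rule 4 satisfied.

adjective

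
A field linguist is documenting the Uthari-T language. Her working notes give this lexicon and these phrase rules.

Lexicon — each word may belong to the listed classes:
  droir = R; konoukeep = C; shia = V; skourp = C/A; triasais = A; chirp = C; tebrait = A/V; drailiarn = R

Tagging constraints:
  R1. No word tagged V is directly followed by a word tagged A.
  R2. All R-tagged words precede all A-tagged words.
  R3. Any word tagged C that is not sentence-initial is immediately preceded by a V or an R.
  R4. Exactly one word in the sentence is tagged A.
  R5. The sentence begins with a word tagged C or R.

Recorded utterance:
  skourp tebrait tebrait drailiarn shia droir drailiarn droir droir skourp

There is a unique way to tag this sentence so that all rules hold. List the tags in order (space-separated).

Candidates per position — 1:skourp {C,A}; 2:tebrait {A,V}; 3:tebrait {A,V}; 4:drailiarn {R}; 5:shia {V}; 6:droir {R}; 7:drailiarn {R}; 8:droir {R}; 9:droir {R}; 10:skourp {C,A}.
Position 1: A is ruled out by rule 2; that leaves C.
Position 2: A is ruled out by rule 2; that leaves V.
Position 3: A is ruled out by rule 1; that leaves V.
Position 10: C is ruled out by rule 4; that leaves A.
The unique satisfying tagging is: C V V R V R R R R A.
Check: rule 1 ✓; rule 2 ✓; rule 3 ✓; rule 4 ✓; rule 5 ✓.

C V V R V R R R R A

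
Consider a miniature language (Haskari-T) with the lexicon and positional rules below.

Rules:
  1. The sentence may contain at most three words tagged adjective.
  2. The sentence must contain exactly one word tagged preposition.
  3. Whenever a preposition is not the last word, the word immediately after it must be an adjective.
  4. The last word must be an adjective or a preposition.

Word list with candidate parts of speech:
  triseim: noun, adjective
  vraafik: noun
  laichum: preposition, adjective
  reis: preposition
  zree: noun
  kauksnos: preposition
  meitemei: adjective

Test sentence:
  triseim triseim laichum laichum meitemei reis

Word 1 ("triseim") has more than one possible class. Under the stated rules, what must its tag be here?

noun

Candidates per position — 1:triseim {noun,adjective}; 2:triseim {noun,adjective}; 3:laichum {preposition,adjective}; 4:laichum {preposition,adjective}; 5:meitemei {adjective}; 6:reis {preposition}.
At position 3, choosing preposition makes rule 2 impossible to satisfy; hence adjective.
At position 4, choosing preposition makes rule 2 impossible to satisfy; hence adjective.
At position 1, choosing adjective makes rule 1 impossible to satisfy; hence noun.
At position 2, choosing adjective makes rule 1 impossible to satisfy; hence noun.
The unique satisfying tagging is: noun noun adjective adjective adjective preposition.
Rule-by-rule: rule 1 ok; rule 2 ok; rule 3 ok; rule 4 ok.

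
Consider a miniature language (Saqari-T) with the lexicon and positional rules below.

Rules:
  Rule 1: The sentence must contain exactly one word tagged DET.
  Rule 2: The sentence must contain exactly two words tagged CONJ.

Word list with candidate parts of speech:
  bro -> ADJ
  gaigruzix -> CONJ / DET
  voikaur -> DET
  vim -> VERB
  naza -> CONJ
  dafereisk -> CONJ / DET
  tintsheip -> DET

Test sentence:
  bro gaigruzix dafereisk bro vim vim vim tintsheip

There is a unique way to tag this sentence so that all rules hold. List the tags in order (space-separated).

Candidates per position — 1:bro {ADJ}; 2:gaigruzix {CONJ,DET}; 3:dafereisk {CONJ,DET}; 4:bro {ADJ}; 5:vim {VERB}; 6:vim {VERB}; 7:vim {VERB}; 8:tintsheip {DET}.
If word 2 were DET, no tagging could satisfy rule 1; so word 2 is CONJ.
If word 3 were DET, no tagging could satisfy rule 1; so word 3 is CONJ.
The unique satisfying tagging is: ADJ CONJ CONJ ADJ VERB VERB VERB DET.
Rule-by-rule: rule 1 holds; rule 2 holds.

ADJ CONJ CONJ ADJ VERB VERB VERB DET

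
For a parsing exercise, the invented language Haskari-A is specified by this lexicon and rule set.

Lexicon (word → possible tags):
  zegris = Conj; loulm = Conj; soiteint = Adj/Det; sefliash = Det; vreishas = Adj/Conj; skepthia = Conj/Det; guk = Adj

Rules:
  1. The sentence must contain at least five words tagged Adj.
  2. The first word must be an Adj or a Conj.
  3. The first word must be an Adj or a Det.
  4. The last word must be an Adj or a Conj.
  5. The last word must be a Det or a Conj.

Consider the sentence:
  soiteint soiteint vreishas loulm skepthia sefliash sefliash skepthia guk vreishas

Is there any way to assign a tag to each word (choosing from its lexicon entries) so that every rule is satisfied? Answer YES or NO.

NO

Candidates per position — 1:soiteint {Adj,Det}; 2:soiteint {Adj,Det}; 3:vreishas {Adj,Conj}; 4:loulm {Conj}; 5:skepthia {Conj,Det}; 6:sefliash {Det}; 7:sefliash {Det}; 8:skepthia {Conj,Det}; 9:guk {Adj}; 10:vreishas {Adj,Conj}.
Every candidate sequence violates at least one rule; no consistent tagging exists.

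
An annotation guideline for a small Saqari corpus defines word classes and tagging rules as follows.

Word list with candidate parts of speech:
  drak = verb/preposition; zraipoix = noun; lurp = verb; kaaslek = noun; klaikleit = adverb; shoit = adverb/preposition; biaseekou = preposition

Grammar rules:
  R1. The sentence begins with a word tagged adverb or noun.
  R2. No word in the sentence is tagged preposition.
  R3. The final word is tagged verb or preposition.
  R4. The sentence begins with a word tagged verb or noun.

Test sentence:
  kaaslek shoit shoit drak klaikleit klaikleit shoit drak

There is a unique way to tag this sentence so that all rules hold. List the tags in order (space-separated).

noun adverb adverb verb adverb adverb adverb verb

Candidates per position — 1:kaaslek {noun}; 2:shoit {adverb,preposition}; 3:shoit {adverb,preposition}; 4:drak {verb,preposition}; 5:klaikleit {adverb}; 6:klaikleit {adverb}; 7:shoit {adverb,preposition}; 8:drak {verb,preposition}.
Word 2 cannot be preposition — rule 2 would then fail for every completion. It is adverb.
Word 3 cannot be preposition — rule 2 would then fail for every completion. It is adverb.
Word 4 cannot be preposition — rule 2 would then fail for every completion. It is verb.
Word 7 cannot be preposition — rule 2 would then fail for every completion. It is adverb.
Word 8 cannot be preposition — rule 2 would then fail for every completion. It is verb.
The only consistent sequence is: noun adverb adverb verb adverb adverb adverb verb.
Checking: rule 1 ✓; rule 2 ✓; rule 3 ✓; rule 4 ✓.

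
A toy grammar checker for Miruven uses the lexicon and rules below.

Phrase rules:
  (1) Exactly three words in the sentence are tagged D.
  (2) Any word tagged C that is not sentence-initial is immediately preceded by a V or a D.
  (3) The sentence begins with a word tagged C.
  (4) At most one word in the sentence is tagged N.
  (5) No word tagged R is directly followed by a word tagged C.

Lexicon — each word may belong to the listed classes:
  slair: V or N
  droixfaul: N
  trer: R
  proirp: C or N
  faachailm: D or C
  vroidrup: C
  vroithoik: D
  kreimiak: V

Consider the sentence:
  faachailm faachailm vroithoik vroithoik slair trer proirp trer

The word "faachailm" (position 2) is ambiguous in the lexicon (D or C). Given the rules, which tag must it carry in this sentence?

Candidates per position — 1:faachailm {D,C}; 2:faachailm {D,C}; 3:vroithoik {D}; 4:vroithoik {D}; 5:slair {V,N}; 6:trer {R}; 7:proirp {C,N}; 8:trer {R}.
If word 1 were D, no tagging could satisfy rule 3; so word 1 is C.
If word 2 were C, no tagging could satisfy rule 1; so word 2 is D.
If word 7 were C, no tagging could satisfy rule 2; so word 7 is N.
If word 5 were N, no tagging could satisfy rule 4; so word 5 is V.
The unique satisfying tagging is: C D D D V R N R.
Verifying each rule — rule 1 ✓; rule 2 ✓; rule 3 ✓; rule 4 ✓; rule 5 ✓.

D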